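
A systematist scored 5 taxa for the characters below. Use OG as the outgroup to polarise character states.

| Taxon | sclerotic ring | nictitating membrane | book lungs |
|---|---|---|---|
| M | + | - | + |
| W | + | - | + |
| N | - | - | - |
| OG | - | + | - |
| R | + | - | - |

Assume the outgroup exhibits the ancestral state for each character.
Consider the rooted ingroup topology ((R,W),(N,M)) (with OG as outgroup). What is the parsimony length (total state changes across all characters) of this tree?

Map each character onto ((R,W),(N,M)) (rooted by OG) and count the minimum state changes it requires (Fitch parsimony):
sclerotic ring: 2; nictitating membrane: 1; book lungs: 2.
Total tree length = 5.

5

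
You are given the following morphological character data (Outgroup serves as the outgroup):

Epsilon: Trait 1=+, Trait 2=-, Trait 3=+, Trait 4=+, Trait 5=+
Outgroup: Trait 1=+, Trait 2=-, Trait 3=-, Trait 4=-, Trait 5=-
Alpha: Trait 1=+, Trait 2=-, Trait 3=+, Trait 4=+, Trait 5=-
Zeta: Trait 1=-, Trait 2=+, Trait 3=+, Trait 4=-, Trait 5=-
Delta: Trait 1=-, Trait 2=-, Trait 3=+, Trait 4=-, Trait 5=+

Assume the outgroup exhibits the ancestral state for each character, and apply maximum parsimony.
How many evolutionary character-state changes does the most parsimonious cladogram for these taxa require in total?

Character polarity is set by the outgroup: the derived state is whichever differs from the outgroup's state, so for Trait 1 the derived state is '-', and for the remaining characters it is '+'.
Trait 1: derived state '-' in Delta and Zeta only — synapomorphy for {Delta, Zeta}.
Trait 2: derived state '+' in Zeta only — an autapomorphy, so it tells us nothing about relationships among taxa.
Trait 3 (derived state '+') is shared by all ingroup taxa — unites the whole ingroup.
Trait 4 (derived state '+') is shared by Alpha and Epsilon — a synapomorphy uniting that clade.
Trait 5 groups Delta and Epsilon, which is incompatible with the clades supported by the remaining characters; treating it as convergent (homoplasy) costs fewer steps than any alternative tree.
Most parsimonious ingroup topology: ((Zeta,Delta),(Alpha,Epsilon)).
Changes per character on this tree: Trait 1: 1; Trait 2: 1; Trait 3: 1; Trait 4: 1; Trait 5: 2.
Total = 6.

6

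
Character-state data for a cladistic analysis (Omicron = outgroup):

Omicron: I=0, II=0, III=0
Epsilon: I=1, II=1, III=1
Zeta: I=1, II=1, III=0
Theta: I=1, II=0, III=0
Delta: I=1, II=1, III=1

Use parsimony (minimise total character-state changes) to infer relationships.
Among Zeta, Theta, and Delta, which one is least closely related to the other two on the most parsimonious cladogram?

The outgroup has state '0' for every character, so '1' is the derived state throughout.
All ingroup taxa share the derived state '1' for I; it defines the ingroup but does not resolve relationships within it.
Only Delta, Epsilon, and Zeta show the derived state '1' for II, supporting them as a clade.
Only Delta and Epsilon show the derived state '1' for III, supporting them as a clade.
Most parsimonious ingroup topology: (((Epsilon,Delta),Zeta),Theta).
Zeta and Delta share a more recent common ancestor with each other than either does with Theta, so Theta is the least closely related of the three.

Theta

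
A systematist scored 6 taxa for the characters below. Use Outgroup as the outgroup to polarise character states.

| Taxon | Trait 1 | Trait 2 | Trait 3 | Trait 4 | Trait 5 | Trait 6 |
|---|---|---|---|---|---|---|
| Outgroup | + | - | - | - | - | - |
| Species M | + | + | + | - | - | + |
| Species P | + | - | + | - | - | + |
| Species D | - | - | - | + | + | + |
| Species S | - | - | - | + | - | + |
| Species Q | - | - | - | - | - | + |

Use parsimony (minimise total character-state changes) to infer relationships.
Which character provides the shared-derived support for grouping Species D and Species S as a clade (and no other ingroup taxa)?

Character polarity is set by the outgroup: the derived state is whichever differs from the outgroup's state, so for Trait 1 the derived state is '-', and for the remaining characters it is '+'.
Only Species D, Species Q, and Species S show the derived state '-' for Trait 1, supporting them as a clade.
Trait 2 (derived state '+') is unique to Species M (autapomorphy; uninformative for grouping).
Only Species M and Species P show the derived state '+' for Trait 3, supporting them as a clade.
Trait 4 (derived state '+') is shared by Species D and Species S — a synapomorphy uniting that clade.
Trait 5: derived state '+' in Species D only — an autapomorphy, so it tells us nothing about relationships among taxa.
All ingroup taxa share the derived state '+' for Trait 6; it defines the ingroup but does not resolve relationships within it.
Most parsimonious ingroup topology: ((Species M,Species P),((Species D,Species S),Species Q)).
The clade {Species D, Species S} is supported by Trait 4: its derived state '+' occurs in exactly those taxa and in no other taxon (including the outgroup).

Trait 4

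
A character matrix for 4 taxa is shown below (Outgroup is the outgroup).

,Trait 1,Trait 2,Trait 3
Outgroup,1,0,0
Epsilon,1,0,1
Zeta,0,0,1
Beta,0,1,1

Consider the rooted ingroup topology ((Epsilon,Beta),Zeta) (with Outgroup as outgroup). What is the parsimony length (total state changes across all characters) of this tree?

4

Map each character onto ((Epsilon,Beta),Zeta) (rooted by Outgroup) and count the minimum state changes it requires (Fitch parsimony):
Trait 1: 2; Trait 2: 1; Trait 3: 1.
Total tree length = 4.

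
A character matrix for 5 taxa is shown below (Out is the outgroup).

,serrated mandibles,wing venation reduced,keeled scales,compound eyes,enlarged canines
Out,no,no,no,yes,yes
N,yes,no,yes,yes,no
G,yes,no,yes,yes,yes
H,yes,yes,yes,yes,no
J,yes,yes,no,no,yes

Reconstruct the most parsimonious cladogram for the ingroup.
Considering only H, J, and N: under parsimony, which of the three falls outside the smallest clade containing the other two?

J

Character polarity is set by the outgroup: the derived state is whichever differs from the outgroup's state, so for compound eyes, enlarged canines the derived state is 'no', and for the remaining characters it is 'yes'.
All ingroup taxa share the derived state 'yes' for serrated mandibles; it defines the ingroup but does not resolve relationships within it.
wing venation reduced groups H and J, which is incompatible with the clades supported by the remaining characters; treating it as convergent (homoplasy) costs fewer steps than any alternative tree.
Only G, H, and N show the derived state 'yes' for keeled scales, supporting them as a clade.
compound eyes (derived state 'no') is unique to J (autapomorphy; uninformative for grouping).
Only H and N show the derived state 'no' for enlarged canines, supporting them as a clade.
Most parsimonious ingroup topology: (((N,H),G),J).
N and H share a more recent common ancestor with each other than either does with J, so J is the least closely related of the three.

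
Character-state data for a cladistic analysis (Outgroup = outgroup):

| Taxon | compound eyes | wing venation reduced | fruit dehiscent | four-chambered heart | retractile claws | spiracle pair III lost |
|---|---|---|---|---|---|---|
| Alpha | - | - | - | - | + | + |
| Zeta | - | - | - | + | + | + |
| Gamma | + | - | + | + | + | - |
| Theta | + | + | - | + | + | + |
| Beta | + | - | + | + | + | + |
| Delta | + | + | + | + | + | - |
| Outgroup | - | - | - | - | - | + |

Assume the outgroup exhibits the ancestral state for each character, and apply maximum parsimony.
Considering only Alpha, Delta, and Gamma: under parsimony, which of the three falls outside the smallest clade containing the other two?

Alpha

Character polarity is set by the outgroup: the derived state is whichever differs from the outgroup's state, so for spiracle pair III lost the derived state is '-', and for the remaining characters it is '+'.
compound eyes (derived state '+') is shared by Beta, Delta, Gamma, and Theta — a synapomorphy uniting that clade.
wing venation reduced groups Delta and Theta, which is incompatible with the clades supported by the remaining characters; treating it as convergent (homoplasy) costs fewer steps than any alternative tree.
Only Beta, Delta, and Gamma show the derived state '+' for fruit dehiscent, supporting them as a clade.
Only Beta, Delta, Gamma, Theta, and Zeta show the derived state '+' for four-chambered heart, supporting them as a clade.
All ingroup taxa share the derived state '+' for retractile claws; it defines the ingroup but does not resolve relationships within it.
Only Delta and Gamma show the derived state '-' for spiracle pair III lost, supporting them as a clade.
Most parsimonious ingroup topology: ((((Beta,(Delta,Gamma)),Theta),Zeta),Alpha).
Delta and Gamma share a more recent common ancestor with each other than either does with Alpha, so Alpha is the least closely related of the three.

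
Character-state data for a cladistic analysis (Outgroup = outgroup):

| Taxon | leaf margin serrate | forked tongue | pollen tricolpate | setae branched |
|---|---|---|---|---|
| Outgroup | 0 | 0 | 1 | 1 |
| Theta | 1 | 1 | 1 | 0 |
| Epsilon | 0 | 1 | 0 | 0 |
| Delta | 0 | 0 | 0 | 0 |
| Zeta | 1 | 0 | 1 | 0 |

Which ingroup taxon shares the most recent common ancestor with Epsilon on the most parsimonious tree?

Character polarity is set by the outgroup: the derived state is whichever differs from the outgroup's state, so for pollen tricolpate, setae branched the derived state is '0', and for the remaining characters it is '1'.
leaf margin serrate: derived state '1' in Theta and Zeta only — synapomorphy for {Theta, Zeta}.
forked tongue groups Epsilon and Theta, which is incompatible with the clades supported by the remaining characters; treating it as convergent (homoplasy) costs fewer steps than any alternative tree.
Only Delta and Epsilon show the derived state '0' for pollen tricolpate, supporting them as a clade.
setae branched (derived state '0') is shared by all ingroup taxa — unites the whole ingroup.
Most parsimonious ingroup topology: ((Theta,Zeta),(Epsilon,Delta)).
Epsilon and Delta form a cherry on this tree, so they are sister taxa.

Delta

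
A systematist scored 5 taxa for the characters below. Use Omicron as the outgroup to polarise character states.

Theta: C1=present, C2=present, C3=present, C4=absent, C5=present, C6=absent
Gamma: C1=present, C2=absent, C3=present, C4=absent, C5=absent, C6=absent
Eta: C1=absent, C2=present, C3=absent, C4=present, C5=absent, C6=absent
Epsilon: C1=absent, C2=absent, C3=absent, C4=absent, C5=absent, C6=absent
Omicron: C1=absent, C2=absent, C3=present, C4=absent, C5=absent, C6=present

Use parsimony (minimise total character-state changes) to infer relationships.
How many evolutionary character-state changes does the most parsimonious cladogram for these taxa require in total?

7

Character polarity is set by the outgroup: the derived state is whichever differs from the outgroup's state, so for C3, C6 the derived state is 'absent', and for the remaining characters it is 'present'.
C1: derived state 'present' in Gamma and Theta only — synapomorphy for {Gamma, Theta}.
C2 groups Eta and Theta, which is incompatible with the clades supported by the remaining characters; treating it as convergent (homoplasy) costs fewer steps than any alternative tree.
Only Epsilon and Eta show the derived state 'absent' for C3, supporting them as a clade.
C4: derived state 'present' in Eta only — an autapomorphy, so it tells us nothing about relationships among taxa.
C5 (derived state 'present') is unique to Theta (autapomorphy; uninformative for grouping).
C6 (derived state 'absent') is shared by all ingroup taxa — unites the whole ingroup.
Most parsimonious ingroup topology: ((Theta,Gamma),(Eta,Epsilon)).
Changes per character on this tree: C1: 1; C2: 2; C3: 1; C4: 1; C5: 1; C6: 1.
Total = 7.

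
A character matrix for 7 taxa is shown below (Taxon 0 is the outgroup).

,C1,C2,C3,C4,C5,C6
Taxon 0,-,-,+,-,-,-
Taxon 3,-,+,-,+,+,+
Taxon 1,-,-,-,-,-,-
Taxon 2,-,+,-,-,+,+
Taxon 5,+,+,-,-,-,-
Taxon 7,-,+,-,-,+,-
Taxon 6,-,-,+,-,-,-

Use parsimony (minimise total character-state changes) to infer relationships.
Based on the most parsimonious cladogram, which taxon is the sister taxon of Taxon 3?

Taxon 2

Character polarity is set by the outgroup: the derived state is whichever differs from the outgroup's state, so for C3 the derived state is '-', and for the remaining characters it is '+'.
C1 (derived state '+') is unique to Taxon 5 (autapomorphy; uninformative for grouping).
C2: derived state '+' in Taxon 2, Taxon 3, Taxon 5, and Taxon 7 only — synapomorphy for {Taxon 2, Taxon 3, Taxon 5, Taxon 7}.
C3 (derived state '-') is shared by Taxon 1, Taxon 2, Taxon 3, Taxon 5, and Taxon 7 — a synapomorphy uniting that clade.
C4: derived state '+' in Taxon 3 only — an autapomorphy, so it tells us nothing about relationships among taxa.
Only Taxon 2, Taxon 3, and Taxon 7 show the derived state '+' for C5, supporting them as a clade.
C6: derived state '+' in Taxon 2 and Taxon 3 only — synapomorphy for {Taxon 2, Taxon 3}.
Most parsimonious ingroup topology: (((((Taxon 3,Taxon 2),Taxon 7),Taxon 5),Taxon 1),Taxon 6).
Taxon 3 and Taxon 2 form a cherry on this tree, so they are sister taxa.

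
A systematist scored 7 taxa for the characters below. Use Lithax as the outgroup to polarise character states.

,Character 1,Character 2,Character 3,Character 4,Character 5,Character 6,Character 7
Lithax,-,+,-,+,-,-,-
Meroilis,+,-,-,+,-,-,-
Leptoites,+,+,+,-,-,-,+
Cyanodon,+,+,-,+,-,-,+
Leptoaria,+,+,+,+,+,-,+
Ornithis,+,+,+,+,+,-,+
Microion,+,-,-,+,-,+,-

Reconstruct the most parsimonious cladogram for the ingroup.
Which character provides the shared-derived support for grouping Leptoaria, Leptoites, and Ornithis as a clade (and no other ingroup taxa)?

Character polarity is set by the outgroup: the derived state is whichever differs from the outgroup's state, so for Character 2, Character 4 the derived state is '-', and for the remaining characters it is '+'.
Character 1 (derived state '+') is shared by all ingroup taxa — unites the whole ingroup.
Character 2 (derived state '-') is shared by Meroilis and Microion — a synapomorphy uniting that clade.
Character 3 (derived state '+') is shared by Leptoaria, Leptoites, and Ornithis — a synapomorphy uniting that clade.
Character 4 (derived state '-') is unique to Leptoites (autapomorphy; uninformative for grouping).
Character 5: derived state '+' in Leptoaria and Ornithis only — synapomorphy for {Leptoaria, Ornithis}.
Character 6 (derived state '+') is unique to Microion (autapomorphy; uninformative for grouping).
Character 7: derived state '+' in Cyanodon, Leptoaria, Leptoites, and Ornithis only — synapomorphy for {Cyanodon, Leptoaria, Leptoites, Ornithis}.
Most parsimonious ingroup topology: ((Meroilis,Microion),((Leptoites,(Leptoaria,Ornithis)),Cyanodon)).
The clade {Leptoaria, Leptoites, Ornithis} is supported by Character 3: its derived state '+' occurs in exactly those taxa and in no other taxon (including the outgroup).

Character 3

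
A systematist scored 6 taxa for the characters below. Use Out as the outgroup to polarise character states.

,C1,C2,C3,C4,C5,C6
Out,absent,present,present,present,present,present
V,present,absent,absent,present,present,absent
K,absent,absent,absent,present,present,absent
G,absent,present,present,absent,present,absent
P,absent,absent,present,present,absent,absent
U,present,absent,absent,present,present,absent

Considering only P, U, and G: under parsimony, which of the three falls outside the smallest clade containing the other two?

G

Character polarity is set by the outgroup: the derived state is whichever differs from the outgroup's state, so for C2, C3, C4, C5, C6 the derived state is 'absent', and for the remaining characters it is 'present'.
C1 (derived state 'present') is shared by U and V — a synapomorphy uniting that clade.
Only K, P, U, and V show the derived state 'absent' for C2, supporting them as a clade.
Only K, U, and V show the derived state 'absent' for C3, supporting them as a clade.
C4: derived state 'absent' in G only — an autapomorphy, so it tells us nothing about relationships among taxa.
C5 (derived state 'absent') is unique to P (autapomorphy; uninformative for grouping).
All ingroup taxa share the derived state 'absent' for C6; it defines the ingroup but does not resolve relationships within it.
Most parsimonious ingroup topology: ((((V,U),K),P),G).
U and P share a more recent common ancestor with each other than either does with G, so G is the least closely related of the three.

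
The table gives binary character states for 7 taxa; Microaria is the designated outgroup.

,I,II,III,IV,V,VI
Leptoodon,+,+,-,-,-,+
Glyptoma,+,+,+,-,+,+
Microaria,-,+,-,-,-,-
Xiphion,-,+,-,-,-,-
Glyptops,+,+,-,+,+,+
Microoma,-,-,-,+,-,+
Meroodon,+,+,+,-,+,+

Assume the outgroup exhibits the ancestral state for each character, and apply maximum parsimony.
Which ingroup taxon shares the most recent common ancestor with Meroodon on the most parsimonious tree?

Character polarity is set by the outgroup: the derived state is whichever differs from the outgroup's state, so for II the derived state is '-', and for the remaining characters it is '+'.
I: derived state '+' in Glyptoma, Glyptops, Leptoodon, and Meroodon only — synapomorphy for {Glyptoma, Glyptops, Leptoodon, Meroodon}.
II: derived state '-' in Microoma only — an autapomorphy, so it tells us nothing about relationships among taxa.
III: derived state '+' in Glyptoma and Meroodon only — synapomorphy for {Glyptoma, Meroodon}.
IV groups Glyptops and Microoma, which is incompatible with the clades supported by the remaining characters; treating it as convergent (homoplasy) costs fewer steps than any alternative tree.
V (derived state '+') is shared by Glyptoma, Glyptops, and Meroodon — a synapomorphy uniting that clade.
Only Glyptoma, Glyptops, Leptoodon, Meroodon, and Microoma show the derived state '+' for VI, supporting them as a clade.
Most parsimonious ingroup topology: ((Microoma,(((Meroodon,Glyptoma),Glyptops),Leptoodon)),Xiphion).
Meroodon and Glyptoma form a cherry on this tree, so they are sister taxa.

Glyptoma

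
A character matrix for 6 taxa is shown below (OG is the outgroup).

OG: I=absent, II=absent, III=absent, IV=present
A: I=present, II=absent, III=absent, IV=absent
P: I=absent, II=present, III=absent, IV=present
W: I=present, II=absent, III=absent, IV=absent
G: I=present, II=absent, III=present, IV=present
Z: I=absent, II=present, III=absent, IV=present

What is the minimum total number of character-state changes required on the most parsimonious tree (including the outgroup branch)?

Character polarity is set by the outgroup: the derived state is whichever differs from the outgroup's state, so for IV the derived state is 'absent', and for the remaining characters it is 'present'.
I (derived state 'present') is shared by A, G, and W — a synapomorphy uniting that clade.
II (derived state 'present') is shared by P and Z — a synapomorphy uniting that clade.
III (derived state 'present') is unique to G (autapomorphy; uninformative for grouping).
Only A and W show the derived state 'absent' for IV, supporting them as a clade.
Most parsimonious ingroup topology: (((A,W),G),(P,Z)).
Changes per character on this tree: I: 1; II: 1; III: 1; IV: 1.
Total = 4.

4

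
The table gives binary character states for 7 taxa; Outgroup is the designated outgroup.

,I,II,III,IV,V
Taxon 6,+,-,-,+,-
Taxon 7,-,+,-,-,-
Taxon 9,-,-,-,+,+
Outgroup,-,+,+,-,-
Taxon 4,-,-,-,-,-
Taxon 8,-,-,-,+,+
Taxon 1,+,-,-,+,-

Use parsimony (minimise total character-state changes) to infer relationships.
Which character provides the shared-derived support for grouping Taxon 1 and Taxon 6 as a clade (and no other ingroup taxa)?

Character polarity is set by the outgroup: the derived state is whichever differs from the outgroup's state, so for II, III the derived state is '-', and for the remaining characters it is '+'.
I: derived state '+' in Taxon 1 and Taxon 6 only — synapomorphy for {Taxon 1, Taxon 6}.
II (derived state '-') is shared by Taxon 1, Taxon 4, Taxon 6, Taxon 8, and Taxon 9 — a synapomorphy uniting that clade.
All ingroup taxa share the derived state '-' for III; it defines the ingroup but does not resolve relationships within it.
IV: derived state '+' in Taxon 1, Taxon 6, Taxon 8, and Taxon 9 only — synapomorphy for {Taxon 1, Taxon 6, Taxon 8, Taxon 9}.
Only Taxon 8 and Taxon 9 show the derived state '+' for V, supporting them as a clade.
Most parsimonious ingroup topology: ((((Taxon 1,Taxon 6),(Taxon 9,Taxon 8)),Taxon 4),Taxon 7).
The clade {Taxon 1, Taxon 6} is supported by I: its derived state '+' occurs in exactly those taxa and in no other taxon (including the outgroup).

I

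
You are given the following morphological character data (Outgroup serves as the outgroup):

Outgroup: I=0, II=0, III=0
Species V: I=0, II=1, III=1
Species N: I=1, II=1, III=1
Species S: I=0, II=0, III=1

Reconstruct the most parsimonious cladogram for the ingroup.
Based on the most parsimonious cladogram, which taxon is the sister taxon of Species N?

Species V

The outgroup has state '0' for every character, so '1' is the derived state throughout.
I (derived state '1') is unique to Species N (autapomorphy; uninformative for grouping).
II: derived state '1' in Species N and Species V only — synapomorphy for {Species N, Species V}.
III (derived state '1') is shared by all ingroup taxa — unites the whole ingroup.
Most parsimonious ingroup topology: ((Species V,Species N),Species S).
Species N and Species V form a cherry on this tree, so they are sister taxa.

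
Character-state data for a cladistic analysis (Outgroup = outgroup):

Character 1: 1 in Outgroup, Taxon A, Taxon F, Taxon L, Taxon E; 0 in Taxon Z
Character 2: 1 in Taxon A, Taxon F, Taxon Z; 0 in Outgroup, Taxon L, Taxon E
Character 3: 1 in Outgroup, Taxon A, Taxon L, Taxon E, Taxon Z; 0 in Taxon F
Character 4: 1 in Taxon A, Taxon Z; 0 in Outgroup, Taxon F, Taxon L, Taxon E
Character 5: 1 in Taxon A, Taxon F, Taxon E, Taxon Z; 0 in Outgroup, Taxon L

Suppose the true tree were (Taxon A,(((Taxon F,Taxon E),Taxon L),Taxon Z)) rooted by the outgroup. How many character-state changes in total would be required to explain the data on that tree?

9

Map each character onto (Taxon A,(((Taxon F,Taxon E),Taxon L),Taxon Z)) (rooted by Outgroup) and count the minimum state changes it requires (Fitch parsimony):
Character 1: 1; Character 2: 3; Character 3: 1; Character 4: 2; Character 5: 2.
Total tree length = 9.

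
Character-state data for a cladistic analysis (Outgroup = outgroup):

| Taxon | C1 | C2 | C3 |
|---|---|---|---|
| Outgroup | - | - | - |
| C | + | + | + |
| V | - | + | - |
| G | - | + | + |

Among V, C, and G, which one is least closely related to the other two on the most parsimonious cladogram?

The outgroup has state '-' for every character, so '+' is the derived state throughout.
C1 (derived state '+') is unique to C (autapomorphy; uninformative for grouping).
All ingroup taxa share the derived state '+' for C2; it defines the ingroup but does not resolve relationships within it.
C3 (derived state '+') is shared by C and G — a synapomorphy uniting that clade.
Most parsimonious ingroup topology: ((C,G),V).
G and C share a more recent common ancestor with each other than either does with V, so V is the least closely related of the three.

V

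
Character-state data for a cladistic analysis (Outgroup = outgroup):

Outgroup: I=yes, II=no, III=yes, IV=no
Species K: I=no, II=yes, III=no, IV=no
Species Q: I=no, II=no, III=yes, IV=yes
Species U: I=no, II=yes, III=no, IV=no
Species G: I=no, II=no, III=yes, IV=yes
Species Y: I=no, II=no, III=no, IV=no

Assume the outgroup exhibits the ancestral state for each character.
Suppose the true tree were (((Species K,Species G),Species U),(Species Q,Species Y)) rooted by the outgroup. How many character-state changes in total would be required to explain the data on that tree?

8

Map each character onto (((Species K,Species G),Species U),(Species Q,Species Y)) (rooted by Outgroup) and count the minimum state changes it requires (Fitch parsimony):
I: 1; II: 2; III: 3; IV: 2.
Total tree length = 8.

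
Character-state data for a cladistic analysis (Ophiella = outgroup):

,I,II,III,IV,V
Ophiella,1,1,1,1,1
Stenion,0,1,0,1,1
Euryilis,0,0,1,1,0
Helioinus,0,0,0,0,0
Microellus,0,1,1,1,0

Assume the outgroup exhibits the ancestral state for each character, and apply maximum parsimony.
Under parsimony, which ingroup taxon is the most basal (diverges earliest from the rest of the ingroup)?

The outgroup has state '1' for every character, so '0' is the derived state throughout.
All ingroup taxa share the derived state '0' for I; it defines the ingroup but does not resolve relationships within it.
II: derived state '0' in Euryilis and Helioinus only — synapomorphy for {Euryilis, Helioinus}.
III (state '0') occurs in Helioinus and Stenion but conflicts with the nesting implied by the other characters — most parsimoniously interpreted as homoplasy.
IV: derived state '0' in Helioinus only — an autapomorphy, so it tells us nothing about relationships among taxa.
V (derived state '0') is shared by Euryilis, Helioinus, and Microellus — a synapomorphy uniting that clade.
Most parsimonious ingroup topology: (Stenion,((Euryilis,Helioinus),Microellus)).
Stenion is sister to the clade containing all other ingroup taxa, so it is the earliest-diverging (most basal) ingroup lineage.

Stenion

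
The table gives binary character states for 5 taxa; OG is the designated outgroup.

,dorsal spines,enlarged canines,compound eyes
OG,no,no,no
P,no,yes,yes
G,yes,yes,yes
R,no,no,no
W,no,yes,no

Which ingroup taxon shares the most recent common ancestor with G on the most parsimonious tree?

P

The outgroup has state 'no' for every character, so 'yes' is the derived state throughout.
dorsal spines: derived state 'yes' in G only — an autapomorphy, so it tells us nothing about relationships among taxa.
Only G, P, and W show the derived state 'yes' for enlarged canines, supporting them as a clade.
compound eyes (derived state 'yes') is shared by G and P — a synapomorphy uniting that clade.
Most parsimonious ingroup topology: (((P,G),W),R).
G and P form a cherry on this tree, so they are sister taxa.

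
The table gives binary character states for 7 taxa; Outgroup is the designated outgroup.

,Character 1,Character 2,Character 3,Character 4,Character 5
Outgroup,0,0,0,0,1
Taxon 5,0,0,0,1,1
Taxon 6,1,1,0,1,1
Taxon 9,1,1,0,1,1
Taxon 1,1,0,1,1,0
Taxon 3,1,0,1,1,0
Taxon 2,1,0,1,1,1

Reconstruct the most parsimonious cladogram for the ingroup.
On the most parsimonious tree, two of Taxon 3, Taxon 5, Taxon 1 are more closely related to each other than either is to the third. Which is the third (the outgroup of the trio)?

Taxon 5

Character polarity is set by the outgroup: the derived state is whichever differs from the outgroup's state, so for Character 5 the derived state is '0', and for the remaining characters it is '1'.
Character 1 (derived state '1') is shared by Taxon 1, Taxon 2, Taxon 3, Taxon 6, and Taxon 9 — a synapomorphy uniting that clade.
Character 2 (derived state '1') is shared by Taxon 6 and Taxon 9 — a synapomorphy uniting that clade.
Character 3 (derived state '1') is shared by Taxon 1, Taxon 2, and Taxon 3 — a synapomorphy uniting that clade.
Character 4 (derived state '1') is shared by all ingroup taxa — unites the whole ingroup.
Only Taxon 1 and Taxon 3 show the derived state '0' for Character 5, supporting them as a clade.
Most parsimonious ingroup topology: (Taxon 5,((Taxon 6,Taxon 9),((Taxon 1,Taxon 3),Taxon 2))).
Taxon 3 and Taxon 1 share a more recent common ancestor with each other than either does with Taxon 5, so Taxon 5 is the least closely related of the three.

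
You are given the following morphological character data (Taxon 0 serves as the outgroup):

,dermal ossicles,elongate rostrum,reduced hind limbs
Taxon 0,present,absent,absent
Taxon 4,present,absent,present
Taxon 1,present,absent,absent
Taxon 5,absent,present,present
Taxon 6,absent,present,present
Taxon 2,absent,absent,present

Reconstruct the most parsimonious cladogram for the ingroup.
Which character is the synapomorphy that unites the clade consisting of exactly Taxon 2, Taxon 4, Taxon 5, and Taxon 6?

Character polarity is set by the outgroup: the derived state is whichever differs from the outgroup's state, so for dermal ossicles the derived state is 'absent', and for the remaining characters it is 'present'.
dermal ossicles: derived state 'absent' in Taxon 2, Taxon 5, and Taxon 6 only — synapomorphy for {Taxon 2, Taxon 5, Taxon 6}.
Only Taxon 5 and Taxon 6 show the derived state 'present' for elongate rostrum, supporting them as a clade.
reduced hind limbs (derived state 'present') is shared by Taxon 2, Taxon 4, Taxon 5, and Taxon 6 — a synapomorphy uniting that clade.
Most parsimonious ingroup topology: ((Taxon 4,((Taxon 5,Taxon 6),Taxon 2)),Taxon 1).
The clade {Taxon 2, Taxon 4, Taxon 5, Taxon 6} is supported by reduced hind limbs: its derived state 'present' occurs in exactly those taxa and in no other taxon (including the outgroup).

reduced hind limbs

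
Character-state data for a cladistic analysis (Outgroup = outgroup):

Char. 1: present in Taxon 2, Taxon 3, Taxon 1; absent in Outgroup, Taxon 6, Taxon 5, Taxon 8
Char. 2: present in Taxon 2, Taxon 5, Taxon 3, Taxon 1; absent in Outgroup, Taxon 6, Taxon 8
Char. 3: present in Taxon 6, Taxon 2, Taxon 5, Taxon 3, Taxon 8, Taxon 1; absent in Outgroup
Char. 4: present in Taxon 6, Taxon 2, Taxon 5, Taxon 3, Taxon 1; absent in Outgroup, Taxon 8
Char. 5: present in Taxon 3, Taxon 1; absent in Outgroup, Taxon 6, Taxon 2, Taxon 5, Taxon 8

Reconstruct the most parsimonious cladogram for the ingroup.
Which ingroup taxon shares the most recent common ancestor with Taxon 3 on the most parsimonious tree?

Taxon 1

The outgroup has state 'absent' for every character, so 'present' is the derived state throughout.
Only Taxon 1, Taxon 2, and Taxon 3 show the derived state 'present' for Char. 1, supporting them as a clade.
Char. 2 (derived state 'present') is shared by Taxon 1, Taxon 2, Taxon 3, and Taxon 5 — a synapomorphy uniting that clade.
Char. 3 (derived state 'present') is shared by all ingroup taxa — unites the whole ingroup.
Char. 4 (derived state 'present') is shared by Taxon 1, Taxon 2, Taxon 3, Taxon 5, and Taxon 6 — a synapomorphy uniting that clade.
Only Taxon 1 and Taxon 3 show the derived state 'present' for Char. 5, supporting them as a clade.
Most parsimonious ingroup topology: ((Taxon 6,((Taxon 2,(Taxon 3,Taxon 1)),Taxon 5)),Taxon 8).
Taxon 3 and Taxon 1 form a cherry on this tree, so they are sister taxa.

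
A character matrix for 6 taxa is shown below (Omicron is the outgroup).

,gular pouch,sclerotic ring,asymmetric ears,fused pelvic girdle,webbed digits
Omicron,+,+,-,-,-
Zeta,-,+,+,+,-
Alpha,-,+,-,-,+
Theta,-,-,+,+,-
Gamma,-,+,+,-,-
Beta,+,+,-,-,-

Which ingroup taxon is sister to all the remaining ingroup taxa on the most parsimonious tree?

Beta

Character polarity is set by the outgroup: the derived state is whichever differs from the outgroup's state, so for gular pouch, sclerotic ring the derived state is '-', and for the remaining characters it is '+'.
gular pouch (derived state '-') is shared by Alpha, Gamma, Theta, and Zeta — a synapomorphy uniting that clade.
sclerotic ring (derived state '-') is unique to Theta (autapomorphy; uninformative for grouping).
Only Gamma, Theta, and Zeta show the derived state '+' for asymmetric ears, supporting them as a clade.
Only Theta and Zeta show the derived state '+' for fused pelvic girdle, supporting them as a clade.
webbed digits: derived state '+' in Alpha only — an autapomorphy, so it tells us nothing about relationships among taxa.
Most parsimonious ingroup topology: ((((Zeta,Theta),Gamma),Alpha),Beta).
Beta is sister to the clade containing all other ingroup taxa, so it is the earliest-diverging (most basal) ingroup lineage.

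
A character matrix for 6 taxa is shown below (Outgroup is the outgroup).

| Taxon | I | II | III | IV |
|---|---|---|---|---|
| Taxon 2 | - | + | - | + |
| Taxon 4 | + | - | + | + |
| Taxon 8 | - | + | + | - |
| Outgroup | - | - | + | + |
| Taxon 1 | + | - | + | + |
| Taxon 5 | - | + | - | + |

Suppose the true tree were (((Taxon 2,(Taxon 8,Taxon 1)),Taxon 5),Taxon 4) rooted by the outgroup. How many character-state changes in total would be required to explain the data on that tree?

7

Map each character onto (((Taxon 2,(Taxon 8,Taxon 1)),Taxon 5),Taxon 4) (rooted by Outgroup) and count the minimum state changes it requires (Fitch parsimony):
I: 2; II: 2; III: 2; IV: 1.
Total tree length = 7.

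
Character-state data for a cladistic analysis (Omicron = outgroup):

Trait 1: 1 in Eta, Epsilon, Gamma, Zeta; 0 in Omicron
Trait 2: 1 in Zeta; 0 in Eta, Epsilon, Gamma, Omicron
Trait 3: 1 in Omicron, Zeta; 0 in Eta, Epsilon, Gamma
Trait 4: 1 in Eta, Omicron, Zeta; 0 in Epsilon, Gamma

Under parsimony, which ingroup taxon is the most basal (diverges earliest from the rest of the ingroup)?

Character polarity is set by the outgroup: the derived state is whichever differs from the outgroup's state, so for Trait 3, Trait 4 the derived state is '0', and for the remaining characters it is '1'.
All ingroup taxa share the derived state '1' for Trait 1; it defines the ingroup but does not resolve relationships within it.
Trait 2: derived state '1' in Zeta only — an autapomorphy, so it tells us nothing about relationships among taxa.
Only Epsilon, Eta, and Gamma show the derived state '0' for Trait 3, supporting them as a clade.
Trait 4: derived state '0' in Epsilon and Gamma only — synapomorphy for {Epsilon, Gamma}.
Most parsimonious ingroup topology: ((Eta,(Epsilon,Gamma)),Zeta).
Zeta is sister to the clade containing all other ingroup taxa, so it is the earliest-diverging (most basal) ingroup lineage.

Zeta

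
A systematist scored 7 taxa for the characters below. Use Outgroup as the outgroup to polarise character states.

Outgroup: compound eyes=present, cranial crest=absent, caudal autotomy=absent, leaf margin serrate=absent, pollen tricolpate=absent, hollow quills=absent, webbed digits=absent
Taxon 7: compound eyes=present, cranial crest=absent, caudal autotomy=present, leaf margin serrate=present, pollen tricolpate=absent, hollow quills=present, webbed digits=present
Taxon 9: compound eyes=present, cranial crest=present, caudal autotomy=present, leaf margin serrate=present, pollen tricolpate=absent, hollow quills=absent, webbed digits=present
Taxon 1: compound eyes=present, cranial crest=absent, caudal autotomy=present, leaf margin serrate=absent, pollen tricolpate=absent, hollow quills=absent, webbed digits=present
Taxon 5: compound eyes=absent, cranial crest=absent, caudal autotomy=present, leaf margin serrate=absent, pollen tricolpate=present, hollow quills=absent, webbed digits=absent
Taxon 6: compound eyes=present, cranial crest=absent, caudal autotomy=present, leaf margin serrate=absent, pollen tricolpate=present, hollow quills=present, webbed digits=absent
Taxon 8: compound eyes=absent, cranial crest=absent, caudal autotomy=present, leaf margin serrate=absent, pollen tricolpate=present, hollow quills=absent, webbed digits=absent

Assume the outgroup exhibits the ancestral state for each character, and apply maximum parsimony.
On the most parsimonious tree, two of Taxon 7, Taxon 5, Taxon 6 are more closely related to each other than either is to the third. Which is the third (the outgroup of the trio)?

Character polarity is set by the outgroup: the derived state is whichever differs from the outgroup's state, so for compound eyes the derived state is 'absent', and for the remaining characters it is 'present'.
Only Taxon 5 and Taxon 8 show the derived state 'absent' for compound eyes, supporting them as a clade.
cranial crest (derived state 'present') is unique to Taxon 9 (autapomorphy; uninformative for grouping).
caudal autotomy (derived state 'present') is shared by all ingroup taxa — unites the whole ingroup.
leaf margin serrate (derived state 'present') is shared by Taxon 7 and Taxon 9 — a synapomorphy uniting that clade.
Only Taxon 5, Taxon 6, and Taxon 8 show the derived state 'present' for pollen tricolpate, supporting them as a clade.
hollow quills groups Taxon 6 and Taxon 7, which is incompatible with the clades supported by the remaining characters; treating it as convergent (homoplasy) costs fewer steps than any alternative tree.
webbed digits: derived state 'present' in Taxon 1, Taxon 7, and Taxon 9 only — synapomorphy for {Taxon 1, Taxon 7, Taxon 9}.
Most parsimonious ingroup topology: (((Taxon 7,Taxon 9),Taxon 1),((Taxon 5,Taxon 8),Taxon 6)).
Taxon 5 and Taxon 6 share a more recent common ancestor with each other than either does with Taxon 7, so Taxon 7 is the least closely related of the three.

Taxon 7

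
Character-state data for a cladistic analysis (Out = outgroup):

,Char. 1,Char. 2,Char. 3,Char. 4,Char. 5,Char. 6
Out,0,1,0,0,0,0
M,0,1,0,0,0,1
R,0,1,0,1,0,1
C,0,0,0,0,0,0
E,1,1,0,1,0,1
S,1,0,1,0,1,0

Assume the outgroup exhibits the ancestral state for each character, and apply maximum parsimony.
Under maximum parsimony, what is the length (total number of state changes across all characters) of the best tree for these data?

7

Character polarity is set by the outgroup: the derived state is whichever differs from the outgroup's state, so for Char. 2 the derived state is '0', and for the remaining characters it is '1'.
Char. 1 (state '1') occurs in E and S but conflicts with the nesting implied by the other characters — most parsimoniously interpreted as homoplasy.
Only C and S show the derived state '0' for Char. 2, supporting them as a clade.
Char. 3: derived state '1' in S only — an autapomorphy, so it tells us nothing about relationships among taxa.
Char. 4: derived state '1' in E and R only — synapomorphy for {E, R}.
Char. 5 (derived state '1') is unique to S (autapomorphy; uninformative for grouping).
Char. 6 (derived state '1') is shared by E, M, and R — a synapomorphy uniting that clade.
Most parsimonious ingroup topology: ((M,(R,E)),(C,S)).
Changes per character on this tree: Char. 1: 2; Char. 2: 1; Char. 3: 1; Char. 4: 1; Char. 5: 1; Char. 6: 1.
Total = 7.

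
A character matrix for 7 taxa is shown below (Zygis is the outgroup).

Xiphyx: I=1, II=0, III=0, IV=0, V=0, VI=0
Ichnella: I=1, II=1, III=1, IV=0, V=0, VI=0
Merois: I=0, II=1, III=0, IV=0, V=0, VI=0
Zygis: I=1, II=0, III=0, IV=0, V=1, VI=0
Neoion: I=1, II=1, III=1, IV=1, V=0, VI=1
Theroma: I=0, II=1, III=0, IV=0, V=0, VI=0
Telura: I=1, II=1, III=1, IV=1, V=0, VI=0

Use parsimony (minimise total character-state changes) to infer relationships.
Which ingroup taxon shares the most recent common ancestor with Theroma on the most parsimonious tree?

Merois

Character polarity is set by the outgroup: the derived state is whichever differs from the outgroup's state, so for I, V the derived state is '0', and for the remaining characters it is '1'.
I: derived state '0' in Merois and Theroma only — synapomorphy for {Merois, Theroma}.
II (derived state '1') is shared by Ichnella, Merois, Neoion, Telura, and Theroma — a synapomorphy uniting that clade.
Only Ichnella, Neoion, and Telura show the derived state '1' for III, supporting them as a clade.
IV: derived state '1' in Neoion and Telura only — synapomorphy for {Neoion, Telura}.
All ingroup taxa share the derived state '0' for V; it defines the ingroup but does not resolve relationships within it.
VI: derived state '1' in Neoion only — an autapomorphy, so it tells us nothing about relationships among taxa.
Most parsimonious ingroup topology: (Xiphyx,((Merois,Theroma),((Telura,Neoion),Ichnella))).
Theroma and Merois form a cherry on this tree, so they are sister taxa.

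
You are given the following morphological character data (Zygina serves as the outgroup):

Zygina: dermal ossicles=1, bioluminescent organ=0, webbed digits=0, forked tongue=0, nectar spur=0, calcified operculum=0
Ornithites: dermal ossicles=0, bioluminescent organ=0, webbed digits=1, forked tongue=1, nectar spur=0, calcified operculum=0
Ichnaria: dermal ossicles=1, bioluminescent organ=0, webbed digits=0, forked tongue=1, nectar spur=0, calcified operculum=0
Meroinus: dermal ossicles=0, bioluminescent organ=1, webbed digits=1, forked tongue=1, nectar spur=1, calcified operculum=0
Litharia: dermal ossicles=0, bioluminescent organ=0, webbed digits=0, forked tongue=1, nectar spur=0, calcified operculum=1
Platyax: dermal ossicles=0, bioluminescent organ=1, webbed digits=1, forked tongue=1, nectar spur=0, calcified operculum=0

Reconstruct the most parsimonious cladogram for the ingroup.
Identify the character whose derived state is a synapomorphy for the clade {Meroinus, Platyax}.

Character polarity is set by the outgroup: the derived state is whichever differs from the outgroup's state, so for dermal ossicles the derived state is '0', and for the remaining characters it is '1'.
Only Litharia, Meroinus, Ornithites, and Platyax show the derived state '0' for dermal ossicles, supporting them as a clade.
bioluminescent organ (derived state '1') is shared by Meroinus and Platyax — a synapomorphy uniting that clade.
Only Meroinus, Ornithites, and Platyax show the derived state '1' for webbed digits, supporting them as a clade.
All ingroup taxa share the derived state '1' for forked tongue; it defines the ingroup but does not resolve relationships within it.
nectar spur: derived state '1' in Meroinus only — an autapomorphy, so it tells us nothing about relationships among taxa.
calcified operculum (derived state '1') is unique to Litharia (autapomorphy; uninformative for grouping).
Most parsimonious ingroup topology: (((Ornithites,(Meroinus,Platyax)),Litharia),Ichnaria).
The clade {Meroinus, Platyax} is supported by bioluminescent organ: its derived state '1' occurs in exactly those taxa and in no other taxon (including the outgroup).

bioluminescent organ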